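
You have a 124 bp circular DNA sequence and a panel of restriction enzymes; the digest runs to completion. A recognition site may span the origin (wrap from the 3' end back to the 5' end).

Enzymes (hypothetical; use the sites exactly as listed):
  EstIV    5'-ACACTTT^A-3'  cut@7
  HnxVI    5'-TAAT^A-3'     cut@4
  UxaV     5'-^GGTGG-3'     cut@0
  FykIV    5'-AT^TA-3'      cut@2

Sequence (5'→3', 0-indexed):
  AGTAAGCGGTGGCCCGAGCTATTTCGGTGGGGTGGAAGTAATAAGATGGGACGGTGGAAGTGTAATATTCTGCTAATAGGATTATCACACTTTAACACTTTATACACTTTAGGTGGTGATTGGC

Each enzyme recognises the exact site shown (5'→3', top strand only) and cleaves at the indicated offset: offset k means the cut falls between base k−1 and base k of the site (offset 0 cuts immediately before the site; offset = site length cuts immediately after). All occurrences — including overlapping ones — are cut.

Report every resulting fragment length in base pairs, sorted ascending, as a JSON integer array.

[1,5,5,8,9,10,11,11,12,14,18,20]

Site scan:
  EstIV ACACTTTA/7: at [86, 94, 103] ⇒ [93, 101, 110]
  HnxVI TAATA/4: at [38, 62, 73] ⇒ [42, 66, 77]
  UxaV GGTGG/0: at [7, 25, 30, 52, 111] ⇒ [7, 25, 30, 52, 111]
  FykIV ATTA/2: at [80] ⇒ [82]

Pooled cuts: [7, 25, 30, 42, 52, 66, 77, 82, 93, 101, 110, 111]

Fragments:
  7→25: 18 bp
  25→30: 5 bp
  30→42: 12 bp
  42→52: 10 bp
  52→66: 14 bp
  66→77: 11 bp
  77→82: 5 bp
  82→93: 11 bp
  93→101: 8 bp
  101→110: 9 bp
  110→111: 1 bp
  111→7 (wrap): 124-111+7 = 20 bp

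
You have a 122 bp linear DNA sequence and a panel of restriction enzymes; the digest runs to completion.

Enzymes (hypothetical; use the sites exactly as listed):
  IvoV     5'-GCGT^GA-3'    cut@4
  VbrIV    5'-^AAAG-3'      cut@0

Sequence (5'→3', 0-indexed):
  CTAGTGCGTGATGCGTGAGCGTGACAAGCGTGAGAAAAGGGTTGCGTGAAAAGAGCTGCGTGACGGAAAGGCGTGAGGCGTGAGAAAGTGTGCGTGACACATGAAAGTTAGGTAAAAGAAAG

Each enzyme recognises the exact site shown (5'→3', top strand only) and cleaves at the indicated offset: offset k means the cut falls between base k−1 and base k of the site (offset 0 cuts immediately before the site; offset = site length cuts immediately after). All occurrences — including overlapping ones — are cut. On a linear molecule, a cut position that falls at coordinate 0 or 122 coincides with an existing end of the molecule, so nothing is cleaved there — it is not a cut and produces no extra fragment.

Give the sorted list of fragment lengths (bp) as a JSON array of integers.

[2,3,4,4,4,5,6,7,7,8,8,9,9,11,11,12,12]

Site scan:
  IvoV (GCGTGA, off=4): starts [5, 12, 18, 27, 43, 57, 70, 77, 91] → cuts [9, 16, 22, 31, 47, 61, 74, 81, 95]
  VbrIV (AAAG, off=0): starts [35, 49, 66, 84, 103, 114, 118] → cuts [35, 49, 66, 84, 103, 114, 118]

Pooled cuts: [9, 16, 22, 31, 35, 47, 49, 61, 66, 74, 81, 84, 95, 103, 114, 118]

Fragment lengths:
  [0,9): 9 bp
  [9,16): 7 bp
  [16,22): 6 bp
  [22,31): 9 bp
  [31,35): 4 bp
  [35,47): 12 bp
  [47,49): 2 bp
  [49,61): 12 bp
  [61,66): 5 bp
  [66,74): 8 bp
  [74,81): 7 bp
  [81,84): 3 bp
  [84,95): 11 bp
  [95,103): 8 bp
  [103,114): 11 bp
  [114,118): 4 bp
  [118,122): 4 bp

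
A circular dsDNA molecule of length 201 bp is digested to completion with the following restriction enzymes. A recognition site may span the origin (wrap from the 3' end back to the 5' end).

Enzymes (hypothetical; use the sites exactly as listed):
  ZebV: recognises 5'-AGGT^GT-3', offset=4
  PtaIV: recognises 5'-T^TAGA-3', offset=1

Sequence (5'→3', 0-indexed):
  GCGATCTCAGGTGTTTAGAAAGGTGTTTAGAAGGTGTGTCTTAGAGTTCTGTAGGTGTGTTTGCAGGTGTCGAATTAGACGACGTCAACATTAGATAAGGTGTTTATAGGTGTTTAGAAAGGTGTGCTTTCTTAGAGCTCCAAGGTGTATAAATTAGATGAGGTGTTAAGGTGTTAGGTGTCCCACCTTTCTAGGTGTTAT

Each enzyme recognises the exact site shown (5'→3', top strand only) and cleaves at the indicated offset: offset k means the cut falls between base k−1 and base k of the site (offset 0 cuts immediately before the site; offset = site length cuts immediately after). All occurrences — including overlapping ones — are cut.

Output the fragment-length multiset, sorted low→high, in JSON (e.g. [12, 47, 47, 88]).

[3,3,3,6,7,7,8,8,8,9,9,9,10,10,10,12,14,15,16,17,17]

Scan for sites:
  ZebV AGGTGT/4: at [8, 20, 31, 52, 64, 97, 107, 119, 142, 160, 168, 175, 192] ⇒ [12, 24, 35, 56, 68, 101, 111, 123, 146, 164, 172, 179, 196]
  PtaIV TTAGA/1: at [14, 26, 40, 74, 90, 113, 131, 153] ⇒ [15, 27, 41, 75, 91, 114, 132, 154]

All cut coordinates (distinct, sorted): [12, 15, 24, 27, 35, 41, 56, 68, 75, 91, 101, 111, 114, 123, 132, 146, 154, 164, 172, 179, 196]

Fragments:
  12→15: 3 bp
  15→24: 9 bp
  24→27: 3 bp
  27→35: 8 bp
  35→41: 6 bp
  41→56: 15 bp
  56→68: 12 bp
  68→75: 7 bp
  75→91: 16 bp
  91→101: 10 bp
  101→111: 10 bp
  111→114: 3 bp
  114→123: 9 bp
  123→132: 9 bp
  132→146: 14 bp
  146→154: 8 bp
  154→164: 10 bp
  164→172: 8 bp
  172→179: 7 bp
  179→196: 17 bp
  196→12 (wrap): 201-196+12 = 17 bp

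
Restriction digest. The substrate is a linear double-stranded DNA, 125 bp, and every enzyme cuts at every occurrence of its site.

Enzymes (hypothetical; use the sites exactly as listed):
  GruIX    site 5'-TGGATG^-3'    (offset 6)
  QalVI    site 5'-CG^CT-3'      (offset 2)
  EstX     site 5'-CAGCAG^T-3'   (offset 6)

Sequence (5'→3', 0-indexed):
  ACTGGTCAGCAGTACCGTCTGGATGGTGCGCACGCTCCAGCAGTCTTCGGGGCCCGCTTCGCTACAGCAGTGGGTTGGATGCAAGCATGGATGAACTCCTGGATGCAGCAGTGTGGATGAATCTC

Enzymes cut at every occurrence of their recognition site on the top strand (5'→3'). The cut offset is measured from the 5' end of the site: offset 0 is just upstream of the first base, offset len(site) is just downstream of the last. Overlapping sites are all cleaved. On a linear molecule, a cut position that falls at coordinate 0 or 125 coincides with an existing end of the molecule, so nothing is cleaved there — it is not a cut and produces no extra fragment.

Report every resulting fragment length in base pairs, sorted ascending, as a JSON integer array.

[5,6,6,8,9,9,9,11,12,12,12,13,13]

Per-enzyme occurrences:
  GruIX TGGATG/6: at [19, 75, 87, 99, 113] ⇒ [25, 81, 93, 105, 119]
  QalVI CGCT/2: at [32, 54, 59] ⇒ [34, 56, 61]
  EstX CAGCAGT/6: at [6, 37, 64, 105] ⇒ [12, 43, 70, 111]

Pooled cuts: [12, 25, 34, 43, 56, 61, 70, 81, 93, 105, 111, 119]

Fragments:
  [0,12): 12 bp
  [12,25): 13 bp
  [25,34): 9 bp
  [34,43): 9 bp
  [43,56): 13 bp
  [56,61): 5 bp
  [61,70): 9 bp
  [70,81): 11 bp
  [81,93): 12 bp
  [93,105): 12 bp
  [105,111): 6 bp
  [111,119): 8 bp
  [119,125): 6 bp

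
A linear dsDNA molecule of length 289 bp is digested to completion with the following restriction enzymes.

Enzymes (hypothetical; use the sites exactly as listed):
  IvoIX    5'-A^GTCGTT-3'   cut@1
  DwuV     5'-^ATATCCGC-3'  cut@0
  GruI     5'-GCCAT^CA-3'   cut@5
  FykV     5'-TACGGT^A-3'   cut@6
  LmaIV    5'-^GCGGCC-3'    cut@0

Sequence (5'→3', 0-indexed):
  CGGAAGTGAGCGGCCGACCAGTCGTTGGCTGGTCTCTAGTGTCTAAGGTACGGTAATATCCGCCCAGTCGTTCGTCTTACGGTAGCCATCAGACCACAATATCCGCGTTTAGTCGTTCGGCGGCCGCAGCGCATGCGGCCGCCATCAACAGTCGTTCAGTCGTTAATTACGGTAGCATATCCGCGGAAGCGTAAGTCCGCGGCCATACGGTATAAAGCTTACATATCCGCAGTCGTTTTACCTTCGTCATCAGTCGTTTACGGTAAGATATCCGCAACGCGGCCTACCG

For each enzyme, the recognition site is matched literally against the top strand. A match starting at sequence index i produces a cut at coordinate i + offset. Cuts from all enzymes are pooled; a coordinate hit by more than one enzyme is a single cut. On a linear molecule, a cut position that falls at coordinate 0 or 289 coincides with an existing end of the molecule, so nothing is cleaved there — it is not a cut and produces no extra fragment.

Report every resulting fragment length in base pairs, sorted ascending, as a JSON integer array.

Site scan:
  IvoIX AGTCGTT/1: at [19, 65, 110, 149, 157, 230, 251] ⇒ [20, 66, 111, 150, 158, 231, 252]
  DwuV ATATCCGC/0: at [55, 98, 176, 222, 267] ⇒ [55, 98, 176, 222, 267]
  GruI GCCATCA/5: at [84, 140] ⇒ [89, 145]
  FykV TACGGTA/6: at [48, 77, 167, 205, 258] ⇒ [54, 83, 173, 211, 264]
  LmaIV GCGGCC/0: at [9, 119, 134, 198, 278] ⇒ [9, 119, 134, 198, 278]

All cut coordinates (distinct, sorted): [9, 20, 54, 55, 66, 83, 89, 98, 111, 119, 134, 145, 150, 158, 173, 176, 198, 211, 222, 231, 252, 264, 267, 278]

Fragment lengths:
  [0,9): 9 bp
  [9,20): 11 bp
  [20,54): 34 bp
  [54,55): 1 bp
  [55,66): 11 bp
  [66,83): 17 bp
  [83,89): 6 bp
  [89,98): 9 bp
  [98,111): 13 bp
  [111,119): 8 bp
  [119,134): 15 bp
  [134,145): 11 bp
  [145,150): 5 bp
  [150,158): 8 bp
  [158,173): 15 bp
  [173,176): 3 bp
  [176,198): 22 bp
  [198,211): 13 bp
  [211,222): 11 bp
  [222,231): 9 bp
  [231,252): 21 bp
  [252,264): 12 bp
  [264,267): 3 bp
  [267,278): 11 bp
  [278,289): 11 bp

[1,3,3,5,6,8,8,9,9,9,11,11,11,11,11,11,12,13,13,15,15,17,21,22,34]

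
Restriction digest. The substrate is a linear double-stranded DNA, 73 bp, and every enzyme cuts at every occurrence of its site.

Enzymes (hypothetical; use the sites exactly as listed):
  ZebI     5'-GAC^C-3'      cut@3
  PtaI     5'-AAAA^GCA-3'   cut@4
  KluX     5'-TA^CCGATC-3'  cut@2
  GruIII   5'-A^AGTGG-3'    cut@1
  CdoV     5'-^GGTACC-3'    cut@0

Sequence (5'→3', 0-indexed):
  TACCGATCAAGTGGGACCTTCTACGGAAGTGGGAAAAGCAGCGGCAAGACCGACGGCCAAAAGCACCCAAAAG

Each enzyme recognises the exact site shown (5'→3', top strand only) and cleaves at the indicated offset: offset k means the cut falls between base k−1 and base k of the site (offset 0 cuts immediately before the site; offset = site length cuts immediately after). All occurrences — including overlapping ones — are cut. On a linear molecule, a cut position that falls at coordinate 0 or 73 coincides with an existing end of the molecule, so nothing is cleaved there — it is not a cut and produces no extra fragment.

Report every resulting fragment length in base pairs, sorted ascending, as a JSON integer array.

Scan for sites:
  ZebI (GACC, off=3): starts [14, 47] → cuts [17, 50]
  PtaI (AAAAGCA, off=4): starts [33, 58] → cuts [37, 62]
  KluX (TACCGATC, off=2): starts [0] → cuts [2]
  GruIII (AAGTGG, off=1): starts [8, 26] → cuts [9, 27]
  CdoV (GGTACC, off=0): no sites

All cut coordinates (distinct, sorted): [2, 9, 17, 27, 37, 50, 62]

Fragments:
  [0,2): 2 bp
  [2,9): 7 bp
  [9,17): 8 bp
  [17,27): 10 bp
  [27,37): 10 bp
  [37,50): 13 bp
  [50,62): 12 bp
  [62,73): 11 bp

[2,7,8,10,10,11,12,13]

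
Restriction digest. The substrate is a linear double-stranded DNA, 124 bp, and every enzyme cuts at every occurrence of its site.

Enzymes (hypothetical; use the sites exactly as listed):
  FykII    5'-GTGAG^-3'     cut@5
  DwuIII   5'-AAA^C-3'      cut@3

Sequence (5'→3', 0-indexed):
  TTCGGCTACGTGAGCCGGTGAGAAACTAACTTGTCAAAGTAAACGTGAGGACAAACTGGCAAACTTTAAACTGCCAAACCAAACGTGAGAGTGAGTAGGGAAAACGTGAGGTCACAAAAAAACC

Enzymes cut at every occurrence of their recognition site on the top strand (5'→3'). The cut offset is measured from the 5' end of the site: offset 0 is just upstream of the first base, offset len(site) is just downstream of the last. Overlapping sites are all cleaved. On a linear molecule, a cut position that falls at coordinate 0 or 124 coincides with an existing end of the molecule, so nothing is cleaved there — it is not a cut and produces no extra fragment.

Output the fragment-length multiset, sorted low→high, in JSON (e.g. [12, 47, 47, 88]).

Per-enzyme occurrences:
  FykII (GTGAG, off=5): starts [9, 17, 44, 84, 90, 105] → cuts [14, 22, 49, 89, 95, 110]
  DwuIII (AAAC, off=3): starts [22, 40, 52, 60, 67, 75, 80, 101, 119] → cuts [25, 43, 55, 63, 70, 78, 83, 104, 122]

Pooled cuts: [14, 22, 25, 43, 49, 55, 63, 70, 78, 83, 89, 95, 104, 110, 122]

Fragments:
  [0,14): 14 bp
  [14,22): 8 bp
  [22,25): 3 bp
  [25,43): 18 bp
  [43,49): 6 bp
  [49,55): 6 bp
  [55,63): 8 bp
  [63,70): 7 bp
  [70,78): 8 bp
  [78,83): 5 bp
  [83,89): 6 bp
  [89,95): 6 bp
  [95,104): 9 bp
  [104,110): 6 bp
  [110,122): 12 bp
  [122,124): 2 bp

[2,3,5,6,6,6,6,6,7,8,8,8,9,12,14,18]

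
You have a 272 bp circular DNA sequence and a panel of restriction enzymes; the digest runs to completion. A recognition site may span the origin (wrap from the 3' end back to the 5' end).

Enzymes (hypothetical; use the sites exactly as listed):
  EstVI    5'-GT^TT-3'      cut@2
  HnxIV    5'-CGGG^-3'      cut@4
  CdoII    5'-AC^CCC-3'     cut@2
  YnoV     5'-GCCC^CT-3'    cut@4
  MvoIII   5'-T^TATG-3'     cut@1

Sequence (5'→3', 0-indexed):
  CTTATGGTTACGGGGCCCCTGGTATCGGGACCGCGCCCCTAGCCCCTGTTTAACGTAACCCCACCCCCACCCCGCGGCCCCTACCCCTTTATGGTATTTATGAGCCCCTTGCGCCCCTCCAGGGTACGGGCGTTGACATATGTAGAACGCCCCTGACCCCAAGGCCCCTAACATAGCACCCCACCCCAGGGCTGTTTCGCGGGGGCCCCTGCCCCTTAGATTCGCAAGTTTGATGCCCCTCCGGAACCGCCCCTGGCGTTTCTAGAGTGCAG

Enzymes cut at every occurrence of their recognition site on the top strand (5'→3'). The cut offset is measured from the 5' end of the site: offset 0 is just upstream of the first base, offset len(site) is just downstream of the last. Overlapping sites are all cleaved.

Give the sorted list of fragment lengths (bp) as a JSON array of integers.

Site scan:
  EstVI GTTT/2: at [47, 193, 227, 257] ⇒ [49, 195, 229, 259]
  HnxIV CGGG/4: at [10, 25, 126, 199] ⇒ [14, 29, 130, 203]
  CdoII ACCCC/2: at [57, 62, 68, 82, 155, 177, 182] ⇒ [59, 64, 70, 84, 157, 179, 184]
  YnoV GCCCCT/4: at [14, 34, 41, 76, 103, 112, 148, 163, 204, 210, 234, 248] ⇒ [18, 38, 45, 80, 107, 116, 152, 167, 208, 214, 238, 252]
  MvoIII TTATG/1: at [1, 88, 97] ⇒ [2, 89, 98]

All cut coordinates (distinct, sorted): [2, 14, 18, 29, 38, 45, 49, 59, 64, 70, 80, 84, 89, 98, 107, 116, 130, 152, 157, 167, 179, 184, 195, 203, 208, 214, 229, 238, 252, 259]

Fragments:
  2→14: 12 bp
  14→18: 4 bp
  18→29: 11 bp
  29→38: 9 bp
  38→45: 7 bp
  45→49: 4 bp
  49→59: 10 bp
  59→64: 5 bp
  64→70: 6 bp
  70→80: 10 bp
  80→84: 4 bp
  84→89: 5 bp
  89→98: 9 bp
  98→107: 9 bp
  107→116: 9 bp
  116→130: 14 bp
  130→152: 22 bp
  152→157: 5 bp
  157→167: 10 bp
  167→179: 12 bp
  179→184: 5 bp
  184→195: 11 bp
  195→203: 8 bp
  203→208: 5 bp
  208→214: 6 bp
  214→229: 15 bp
  229→238: 9 bp
  238→252: 14 bp
  252→259: 7 bp
  259→2 (wrap): 272-259+2 = 15 bp

[4,4,4,5,5,5,5,5,6,6,7,7,8,9,9,9,9,9,10,10,10,11,11,12,12,14,14,15,15,22]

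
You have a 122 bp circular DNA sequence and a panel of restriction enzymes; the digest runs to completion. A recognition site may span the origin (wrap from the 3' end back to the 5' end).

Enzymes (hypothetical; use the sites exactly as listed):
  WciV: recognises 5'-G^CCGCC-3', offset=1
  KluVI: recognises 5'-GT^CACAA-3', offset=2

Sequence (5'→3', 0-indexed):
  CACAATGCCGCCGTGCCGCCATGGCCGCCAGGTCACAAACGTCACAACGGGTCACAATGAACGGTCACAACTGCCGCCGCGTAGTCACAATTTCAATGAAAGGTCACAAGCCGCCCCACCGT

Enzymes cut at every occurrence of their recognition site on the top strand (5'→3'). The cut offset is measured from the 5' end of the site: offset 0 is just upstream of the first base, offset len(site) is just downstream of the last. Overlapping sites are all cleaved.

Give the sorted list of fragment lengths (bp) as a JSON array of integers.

[6,7,8,8,9,9,9,10,12,12,13,19]

Per-enzyme occurrences:
  WciV (GCCGCC, off=1): starts [6, 14, 23, 72, 109] → cuts [7, 15, 24, 73, 110]
  KluVI (GTCACAA, off=2): starts [31, 40, 50, 63, 83, 102, 120] → cuts [0, 33, 42, 52, 65, 85, 104]

All cut coordinates (distinct, sorted): [0, 7, 15, 24, 33, 42, 52, 65, 73, 85, 104, 110]

Fragments:
  0→7: 7 bp
  7→15: 8 bp
  15→24: 9 bp
  24→33: 9 bp
  33→42: 9 bp
  42→52: 10 bp
  52→65: 13 bp
  65→73: 8 bp
  73→85: 12 bp
  85→104: 19 bp
  104→110: 6 bp
  110→0 (wrap): 122-110+0 = 12 bp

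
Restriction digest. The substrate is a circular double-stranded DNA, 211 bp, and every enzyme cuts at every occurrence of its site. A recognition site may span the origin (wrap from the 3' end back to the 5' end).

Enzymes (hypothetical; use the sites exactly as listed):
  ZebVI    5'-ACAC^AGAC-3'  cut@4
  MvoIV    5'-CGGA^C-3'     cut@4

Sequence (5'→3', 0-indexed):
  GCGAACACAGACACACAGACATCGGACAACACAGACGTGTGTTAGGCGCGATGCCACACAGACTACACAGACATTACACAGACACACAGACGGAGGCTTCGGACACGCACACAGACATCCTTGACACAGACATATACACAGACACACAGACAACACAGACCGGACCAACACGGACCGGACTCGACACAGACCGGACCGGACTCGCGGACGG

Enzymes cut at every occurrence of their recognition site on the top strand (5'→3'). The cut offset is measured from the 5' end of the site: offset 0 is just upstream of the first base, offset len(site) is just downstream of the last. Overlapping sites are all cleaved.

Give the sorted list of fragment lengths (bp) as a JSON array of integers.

Scan for sites:
  ZebVI ACACAGAC/4: at [4, 12, 28, 55, 64, 75, 83, 108, 123, 135, 143, 152, 183] ⇒ [8, 16, 32, 59, 68, 79, 87, 112, 127, 139, 147, 156, 187]
  MvoIV CGGAC/4: at [22, 99, 160, 170, 175, 191, 196, 204] ⇒ [26, 103, 164, 174, 179, 195, 200, 208]

All cut coordinates (distinct, sorted): [8, 16, 26, 32, 59, 68, 79, 87, 103, 112, 127, 139, 147, 156, 164, 174, 179, 187, 195, 200, 208]

Fragments:
  8→16: 8 bp
  16→26: 10 bp
  26→32: 6 bp
  32→59: 27 bp
  59→68: 9 bp
  68→79: 11 bp
  79→87: 8 bp
  87→103: 16 bp
  103→112: 9 bp
  112→127: 15 bp
  127→139: 12 bp
  139→147: 8 bp
  147→156: 9 bp
  156→164: 8 bp
  164→174: 10 bp
  174→179: 5 bp
  179→187: 8 bp
  187→195: 8 bp
  195→200: 5 bp
  200→208: 8 bp
  208→8 (wrap): 211-208+8 = 11 bp

[5,5,6,8,8,8,8,8,8,8,9,9,9,10,10,11,11,12,15,16,27]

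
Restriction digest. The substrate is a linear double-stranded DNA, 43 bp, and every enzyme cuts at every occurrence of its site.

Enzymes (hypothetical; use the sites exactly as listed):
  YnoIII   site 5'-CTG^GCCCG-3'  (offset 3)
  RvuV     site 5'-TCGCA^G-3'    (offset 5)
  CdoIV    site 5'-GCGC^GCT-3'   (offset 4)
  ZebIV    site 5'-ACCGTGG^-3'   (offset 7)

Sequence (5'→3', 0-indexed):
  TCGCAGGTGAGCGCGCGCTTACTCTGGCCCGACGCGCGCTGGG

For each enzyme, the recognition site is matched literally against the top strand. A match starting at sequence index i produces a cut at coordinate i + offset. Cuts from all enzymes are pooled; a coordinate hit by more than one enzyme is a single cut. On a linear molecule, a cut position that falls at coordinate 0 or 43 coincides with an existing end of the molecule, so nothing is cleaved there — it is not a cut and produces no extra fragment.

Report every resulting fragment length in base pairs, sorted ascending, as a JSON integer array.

Site scan:
  YnoIII (CTGGCCCG, off=3): starts [23] → cuts [26]
  RvuV (TCGCAG, off=5): starts [0] → cuts [5]
  CdoIV (GCGCGCT, off=4): starts [12, 33] → cuts [16, 37]
  ZebIV (ACCGTGG, off=7): no sites

All cut coordinates (distinct, sorted): [5, 16, 26, 37]

Fragments:
  [0,5): 5 bp
  [5,16): 11 bp
  [16,26): 10 bp
  [26,37): 11 bp
  [37,43): 6 bp

[5,6,10,11,11]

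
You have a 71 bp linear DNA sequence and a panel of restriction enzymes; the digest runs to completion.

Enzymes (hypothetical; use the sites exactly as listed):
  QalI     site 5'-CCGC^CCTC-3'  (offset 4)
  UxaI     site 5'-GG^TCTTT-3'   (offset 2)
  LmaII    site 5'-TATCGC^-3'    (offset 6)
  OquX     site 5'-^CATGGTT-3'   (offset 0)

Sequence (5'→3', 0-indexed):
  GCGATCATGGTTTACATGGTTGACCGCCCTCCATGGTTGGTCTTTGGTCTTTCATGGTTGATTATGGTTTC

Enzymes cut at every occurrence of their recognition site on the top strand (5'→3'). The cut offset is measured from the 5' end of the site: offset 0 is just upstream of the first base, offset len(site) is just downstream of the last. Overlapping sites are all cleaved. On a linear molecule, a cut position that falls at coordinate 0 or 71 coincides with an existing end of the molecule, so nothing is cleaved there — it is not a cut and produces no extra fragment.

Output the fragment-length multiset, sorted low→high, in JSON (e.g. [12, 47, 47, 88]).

[4,5,5,7,9,9,13,19]

Per-enzyme occurrences:
  QalI CCGCCCTC/4: at [23] ⇒ [27]
  UxaI GGTCTTT/2: at [38, 45] ⇒ [40, 47]
  LmaII (TATCGC, off=6): no sites
  OquX CATGGTT/0: at [5, 14, 31, 52] ⇒ [5, 14, 31, 52]

All cut coordinates (distinct, sorted): [5, 14, 27, 31, 40, 47, 52]

Fragments:
  [0,5): 5 bp
  [5,14): 9 bp
  [14,27): 13 bp
  [27,31): 4 bp
  [31,40): 9 bp
  [40,47): 7 bp
  [47,52): 5 bp
  [52,71): 19 bp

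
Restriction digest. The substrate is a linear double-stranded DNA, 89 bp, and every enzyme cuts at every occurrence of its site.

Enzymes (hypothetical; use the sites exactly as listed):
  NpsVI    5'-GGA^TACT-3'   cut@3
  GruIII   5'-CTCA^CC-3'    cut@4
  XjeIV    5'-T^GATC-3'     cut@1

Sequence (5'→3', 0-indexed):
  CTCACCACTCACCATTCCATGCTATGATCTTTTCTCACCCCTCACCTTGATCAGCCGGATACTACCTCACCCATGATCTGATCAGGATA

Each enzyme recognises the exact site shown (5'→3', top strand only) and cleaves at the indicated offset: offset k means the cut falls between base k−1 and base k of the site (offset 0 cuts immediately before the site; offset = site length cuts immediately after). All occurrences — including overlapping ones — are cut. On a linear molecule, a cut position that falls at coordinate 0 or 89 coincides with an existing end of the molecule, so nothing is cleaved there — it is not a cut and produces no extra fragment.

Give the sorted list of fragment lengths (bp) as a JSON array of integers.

[4,4,5,5,7,7,10,10,11,12,14]

Per-enzyme occurrences:
  NpsVI (GGATACT, off=3): starts [56] → cuts [59]
  GruIII (CTCACC, off=4): starts [0, 7, 33, 40, 65] → cuts [4, 11, 37, 44, 69]
  XjeIV (TGATC, off=1): starts [24, 47, 73, 78] → cuts [25, 48, 74, 79]

Pooled cuts: [4, 11, 25, 37, 44, 48, 59, 69, 74, 79]

Fragment lengths:
  [0,4): 4 bp
  [4,11): 7 bp
  [11,25): 14 bp
  [25,37): 12 bp
  [37,44): 7 bp
  [44,48): 4 bp
  [48,59): 11 bp
  [59,69): 10 bp
  [69,74): 5 bp
  [74,79): 5 bp
  [79,89): 10 bp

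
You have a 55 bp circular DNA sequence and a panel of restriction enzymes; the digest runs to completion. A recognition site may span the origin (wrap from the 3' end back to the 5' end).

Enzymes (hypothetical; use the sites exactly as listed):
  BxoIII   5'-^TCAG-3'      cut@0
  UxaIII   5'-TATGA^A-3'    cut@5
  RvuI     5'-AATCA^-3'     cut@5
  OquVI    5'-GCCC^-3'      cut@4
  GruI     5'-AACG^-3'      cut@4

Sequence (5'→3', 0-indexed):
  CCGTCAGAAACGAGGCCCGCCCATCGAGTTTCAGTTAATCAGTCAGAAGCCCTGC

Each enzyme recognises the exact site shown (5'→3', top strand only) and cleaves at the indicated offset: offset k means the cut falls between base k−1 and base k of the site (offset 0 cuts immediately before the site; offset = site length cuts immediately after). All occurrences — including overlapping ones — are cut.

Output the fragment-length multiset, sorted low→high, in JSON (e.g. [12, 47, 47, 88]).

[1,1,3,4,5,6,8,8,9,10]

Scan for sites:
  BxoIII (TCAG, off=0): starts [3, 30, 38, 42] → cuts [3, 30, 38, 42]
  UxaIII (TATGAA, off=5): no sites
  RvuI (AATCA, off=5): starts [36] → cuts [41]
  OquVI (GCCC, off=4): starts [14, 18, 48, 53] → cuts [2, 18, 22, 52]
  GruI (AACG, off=4): starts [8] → cuts [12]

All cut coordinates (distinct, sorted): [2, 3, 12, 18, 22, 30, 38, 41, 42, 52]

Fragment lengths:
  2→3: 1 bp
  3→12: 9 bp
  12→18: 6 bp
  18→22: 4 bp
  22→30: 8 bp
  30→38: 8 bp
  38→41: 3 bp
  41→42: 1 bp
  42→52: 10 bp
  52→2 (wrap): 55-52+2 = 5 bp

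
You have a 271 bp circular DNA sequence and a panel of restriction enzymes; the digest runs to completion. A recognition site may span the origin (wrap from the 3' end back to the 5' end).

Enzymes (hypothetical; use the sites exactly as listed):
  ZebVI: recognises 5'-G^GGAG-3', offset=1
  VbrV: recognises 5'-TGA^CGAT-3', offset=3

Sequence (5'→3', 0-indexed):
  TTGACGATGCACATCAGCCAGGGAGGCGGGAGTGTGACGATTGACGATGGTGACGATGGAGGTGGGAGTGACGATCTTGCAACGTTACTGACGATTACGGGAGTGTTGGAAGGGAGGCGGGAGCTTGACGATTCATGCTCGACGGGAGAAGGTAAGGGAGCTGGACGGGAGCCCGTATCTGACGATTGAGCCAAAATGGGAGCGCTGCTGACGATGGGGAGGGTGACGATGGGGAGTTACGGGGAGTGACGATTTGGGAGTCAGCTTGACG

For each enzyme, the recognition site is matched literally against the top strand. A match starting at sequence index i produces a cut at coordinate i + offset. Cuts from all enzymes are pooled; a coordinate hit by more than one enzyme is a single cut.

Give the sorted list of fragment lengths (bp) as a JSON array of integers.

[6,6,7,7,7,7,7,7,8,9,9,9,9,10,11,11,12,13,13,15,16,16,17,19,20]

Per-enzyme occurrences:
  ZebVI (GGGAG, off=1): starts [20, 27, 63, 98, 111, 118, 143, 155, 166, 197, 216, 231, 241, 255] → cuts [21, 28, 64, 99, 112, 119, 144, 156, 167, 198, 217, 232, 242, 256]
  VbrV (TGACGAT, off=3): starts [1, 34, 41, 50, 68, 88, 125, 179, 208, 223, 246] → cuts [4, 37, 44, 53, 71, 91, 128, 182, 211, 226, 249]

All cut coordinates (distinct, sorted): [4, 21, 28, 37, 44, 53, 64, 71, 91, 99, 112, 119, 128, 144, 156, 167, 182, 198, 211, 217, 226, 232, 242, 249, 256]

Fragment lengths:
  4→21: 17 bp
  21→28: 7 bp
  28→37: 9 bp
  37→44: 7 bp
  44→53: 9 bp
  53→64: 11 bp
  64→71: 7 bp
  71→91: 20 bp
  91→99: 8 bp
  99→112: 13 bp
  112→119: 7 bp
  119→128: 9 bp
  128→144: 16 bp
  144→156: 12 bp
  156→167: 11 bp
  167→182: 15 bp
  182→198: 16 bp
  198→211: 13 bp
  211→217: 6 bp
  217→226: 9 bp
  226→232: 6 bp
  232→242: 10 bp
  242→249: 7 bp
  249→256: 7 bp
  256→4 (wrap): 271-256+4 = 19 bp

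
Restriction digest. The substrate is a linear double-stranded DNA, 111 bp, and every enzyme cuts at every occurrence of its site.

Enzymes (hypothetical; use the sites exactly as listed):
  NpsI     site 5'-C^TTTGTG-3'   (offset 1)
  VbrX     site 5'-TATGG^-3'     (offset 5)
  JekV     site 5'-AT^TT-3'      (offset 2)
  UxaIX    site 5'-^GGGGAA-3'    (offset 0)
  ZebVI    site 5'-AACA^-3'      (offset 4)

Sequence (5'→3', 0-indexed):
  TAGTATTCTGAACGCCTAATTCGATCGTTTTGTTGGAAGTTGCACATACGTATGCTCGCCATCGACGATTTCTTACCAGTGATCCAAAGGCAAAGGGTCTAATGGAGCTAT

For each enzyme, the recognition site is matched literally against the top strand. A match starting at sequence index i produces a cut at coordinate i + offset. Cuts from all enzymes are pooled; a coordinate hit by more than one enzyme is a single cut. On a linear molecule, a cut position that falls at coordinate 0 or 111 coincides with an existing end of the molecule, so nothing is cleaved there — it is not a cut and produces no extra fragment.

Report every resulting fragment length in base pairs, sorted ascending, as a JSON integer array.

Site scan:
  NpsI (CTTTGTG, off=1): no sites
  VbrX (TATGG, off=5): no sites
  JekV (ATTT, off=2): starts [67] → cuts [69]
  UxaIX (GGGGAA, off=0): no sites
  ZebVI (AACA, off=4): no sites

Pooled cuts: [69]

Fragment lengths:
  [0,69): 69 bp
  [69,111): 42 bp

[42,69]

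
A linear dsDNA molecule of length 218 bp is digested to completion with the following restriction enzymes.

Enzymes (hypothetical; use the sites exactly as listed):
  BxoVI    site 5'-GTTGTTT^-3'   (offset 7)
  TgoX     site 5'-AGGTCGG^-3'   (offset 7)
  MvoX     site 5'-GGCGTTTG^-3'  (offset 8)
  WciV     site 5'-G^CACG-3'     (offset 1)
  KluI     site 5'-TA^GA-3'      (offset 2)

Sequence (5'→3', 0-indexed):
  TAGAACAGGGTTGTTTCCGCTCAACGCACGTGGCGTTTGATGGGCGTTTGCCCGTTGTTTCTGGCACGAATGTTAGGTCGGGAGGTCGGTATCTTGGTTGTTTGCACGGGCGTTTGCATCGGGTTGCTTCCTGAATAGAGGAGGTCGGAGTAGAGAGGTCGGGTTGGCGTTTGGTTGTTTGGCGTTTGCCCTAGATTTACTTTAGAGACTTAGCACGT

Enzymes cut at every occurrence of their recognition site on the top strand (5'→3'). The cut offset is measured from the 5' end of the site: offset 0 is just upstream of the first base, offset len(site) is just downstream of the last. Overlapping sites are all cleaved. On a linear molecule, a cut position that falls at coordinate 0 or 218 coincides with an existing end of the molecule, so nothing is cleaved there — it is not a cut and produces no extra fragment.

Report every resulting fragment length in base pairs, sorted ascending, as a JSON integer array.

[1,2,4,4,5,5,7,8,8,9,10,10,10,11,11,11,11,12,13,14,14,17,21]

Per-enzyme occurrences:
  BxoVI (GTTGTTT, off=7): starts [9, 53, 96, 173] → cuts [16, 60, 103, 180]
  TgoX (AGGTCGG, off=7): starts [74, 82, 141, 155] → cuts [81, 89, 148, 162]
  MvoX (GGCGTTTG, off=8): starts [31, 42, 108, 165, 180] → cuts [39, 50, 116, 173, 188]
  WciV (GCACG, off=1): starts [25, 63, 103, 212] → cuts [26, 64, 104, 213]
  KluI (TAGA, off=2): starts [0, 135, 150, 191, 202] → cuts [2, 137, 152, 193, 204]

All cut coordinates (distinct, sorted): [2, 16, 26, 39, 50, 60, 64, 81, 89, 103, 104, 116, 137, 148, 152, 162, 173, 180, 188, 193, 204, 213]

Fragments:
  [0,2): 2 bp
  [2,16): 14 bp
  [16,26): 10 bp
  [26,39): 13 bp
  [39,50): 11 bp
  [50,60): 10 bp
  [60,64): 4 bp
  [64,81): 17 bp
  [81,89): 8 bp
  [89,103): 14 bp
  [103,104): 1 bp
  [104,116): 12 bp
  [116,137): 21 bp
  [137,148): 11 bp
  [148,152): 4 bp
  [152,162): 10 bp
  [162,173): 11 bp
  [173,180): 7 bp
  [180,188): 8 bp
  [188,193): 5 bp
  [193,204): 11 bp
  [204,213): 9 bp
  [213,218): 5 bp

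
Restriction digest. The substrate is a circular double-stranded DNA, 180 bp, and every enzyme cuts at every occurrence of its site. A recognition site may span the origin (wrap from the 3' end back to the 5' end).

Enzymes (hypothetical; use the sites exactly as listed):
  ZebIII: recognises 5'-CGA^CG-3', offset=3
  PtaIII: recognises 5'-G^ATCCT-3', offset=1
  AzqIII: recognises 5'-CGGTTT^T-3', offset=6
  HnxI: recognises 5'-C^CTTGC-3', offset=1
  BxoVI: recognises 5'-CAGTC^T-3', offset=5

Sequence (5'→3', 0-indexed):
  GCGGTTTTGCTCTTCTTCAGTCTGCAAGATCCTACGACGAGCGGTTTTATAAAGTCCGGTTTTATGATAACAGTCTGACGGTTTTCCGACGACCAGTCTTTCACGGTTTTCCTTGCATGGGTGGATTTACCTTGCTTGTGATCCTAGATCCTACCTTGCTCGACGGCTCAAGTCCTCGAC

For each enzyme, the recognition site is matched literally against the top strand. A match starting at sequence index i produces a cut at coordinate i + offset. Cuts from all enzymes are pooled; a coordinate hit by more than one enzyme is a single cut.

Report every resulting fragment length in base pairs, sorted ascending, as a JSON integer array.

Scan for sites:
  ZebIII CGACG/3: at [34, 86, 160, 176] ⇒ [37, 89, 163, 179]
  PtaIII GATCCT/1: at [27, 139, 146] ⇒ [28, 140, 147]
  AzqIII CGGTTTT/6: at [1, 41, 56, 78, 103] ⇒ [7, 47, 62, 84, 109]
  HnxI CCTTGC/1: at [110, 129, 153] ⇒ [111, 130, 154]
  BxoVI CAGTCT/5: at [17, 70, 93] ⇒ [22, 75, 98]

Pooled cuts: [7, 22, 28, 37, 47, 62, 75, 84, 89, 98, 109, 111, 130, 140, 147, 154, 163, 179]

Fragments:
  7→22: 15 bp
  22→28: 6 bp
  28→37: 9 bp
  37→47: 10 bp
  47→62: 15 bp
  62→75: 13 bp
  75→84: 9 bp
  84→89: 5 bp
  89→98: 9 bp
  98→109: 11 bp
  109→111: 2 bp
  111→130: 19 bp
  130→140: 10 bp
  140→147: 7 bp
  147→154: 7 bp
  154→163: 9 bp
  163→179: 16 bp
  179→7 (wrap): 180-179+7 = 8 bp

[2,5,6,7,7,8,9,9,9,9,10,10,11,13,15,15,16,19]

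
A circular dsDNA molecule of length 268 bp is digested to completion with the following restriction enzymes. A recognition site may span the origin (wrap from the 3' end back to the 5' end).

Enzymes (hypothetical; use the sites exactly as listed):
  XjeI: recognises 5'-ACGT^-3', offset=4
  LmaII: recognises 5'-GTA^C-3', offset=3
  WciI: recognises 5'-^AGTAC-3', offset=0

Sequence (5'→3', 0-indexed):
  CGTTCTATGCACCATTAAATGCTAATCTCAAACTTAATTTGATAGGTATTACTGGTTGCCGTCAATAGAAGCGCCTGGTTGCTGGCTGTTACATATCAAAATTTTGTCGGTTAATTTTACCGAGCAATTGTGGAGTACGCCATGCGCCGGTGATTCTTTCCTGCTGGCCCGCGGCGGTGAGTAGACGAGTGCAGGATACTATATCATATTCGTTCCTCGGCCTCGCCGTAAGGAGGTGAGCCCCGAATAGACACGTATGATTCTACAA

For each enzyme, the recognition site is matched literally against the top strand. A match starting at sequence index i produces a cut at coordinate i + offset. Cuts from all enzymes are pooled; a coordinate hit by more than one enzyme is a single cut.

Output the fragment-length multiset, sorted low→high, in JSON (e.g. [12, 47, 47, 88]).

Site scan:
  XjeI (ACGT, off=4): starts [252, 267] → cuts [3, 256]
  LmaII (GTAC, off=3): starts [134] → cuts [137]
  WciI (AGTAC, off=0): starts [133] → cuts [133]

All cut coordinates (distinct, sorted): [3, 133, 137, 256]

Fragment lengths:
  3→133: 130 bp
  133→137: 4 bp
  137→256: 119 bp
  256→3 (wrap): 268-256+3 = 15 bp

[4,15,119,130]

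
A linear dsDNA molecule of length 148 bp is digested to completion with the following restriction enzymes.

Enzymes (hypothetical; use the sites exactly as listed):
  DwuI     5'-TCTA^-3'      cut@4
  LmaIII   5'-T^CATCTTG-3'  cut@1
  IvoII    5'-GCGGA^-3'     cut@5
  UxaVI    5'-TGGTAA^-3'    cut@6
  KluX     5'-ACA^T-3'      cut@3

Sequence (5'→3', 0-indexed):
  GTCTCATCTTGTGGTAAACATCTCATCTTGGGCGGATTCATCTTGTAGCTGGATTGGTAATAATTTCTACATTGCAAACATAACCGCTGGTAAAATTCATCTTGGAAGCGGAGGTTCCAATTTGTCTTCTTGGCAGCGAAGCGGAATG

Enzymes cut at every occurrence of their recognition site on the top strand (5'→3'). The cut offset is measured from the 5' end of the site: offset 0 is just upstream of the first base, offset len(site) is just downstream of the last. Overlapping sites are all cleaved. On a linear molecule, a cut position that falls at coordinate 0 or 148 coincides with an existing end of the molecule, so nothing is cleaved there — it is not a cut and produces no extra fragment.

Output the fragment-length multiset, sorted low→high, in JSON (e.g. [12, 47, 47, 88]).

[2,2,3,3,3,4,4,9,9,13,13,13,15,22,33]

Site scan:
  DwuI TCTA/4: at [65] ⇒ [69]
  LmaIII TCATCTTG/1: at [3, 22, 37, 96] ⇒ [4, 23, 38, 97]
  IvoII GCGGA/5: at [31, 107, 140] ⇒ [36, 112, 145]
  UxaVI TGGTAA/6: at [11, 54, 87] ⇒ [17, 60, 93]
  KluX ACAT/3: at [17, 68, 77] ⇒ [20, 71, 80]

Pooled cuts: [4, 17, 20, 23, 36, 38, 60, 69, 71, 80, 93, 97, 112, 145]

Fragment lengths:
  [0,4): 4 bp
  [4,17): 13 bp
  [17,20): 3 bp
  [20,23): 3 bp
  [23,36): 13 bp
  [36,38): 2 bp
  [38,60): 22 bp
  [60,69): 9 bp
  [69,71): 2 bp
  [71,80): 9 bp
  [80,93): 13 bp
  [93,97): 4 bp
  [97,112): 15 bp
  [112,145): 33 bp
  [145,148): 3 bp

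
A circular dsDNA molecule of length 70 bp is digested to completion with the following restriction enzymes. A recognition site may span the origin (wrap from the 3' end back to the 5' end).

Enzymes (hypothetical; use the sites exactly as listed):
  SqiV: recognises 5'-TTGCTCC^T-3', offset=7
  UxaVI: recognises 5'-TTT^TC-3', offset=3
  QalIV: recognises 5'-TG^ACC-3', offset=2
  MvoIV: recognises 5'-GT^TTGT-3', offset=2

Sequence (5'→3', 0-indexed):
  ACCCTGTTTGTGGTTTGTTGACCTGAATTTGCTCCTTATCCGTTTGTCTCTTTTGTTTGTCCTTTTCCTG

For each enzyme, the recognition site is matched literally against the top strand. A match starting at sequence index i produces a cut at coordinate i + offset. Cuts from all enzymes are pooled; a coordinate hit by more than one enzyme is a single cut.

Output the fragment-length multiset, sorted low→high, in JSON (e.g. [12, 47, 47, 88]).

[5,6,7,7,8,9,13,15]

Per-enzyme occurrences:
  SqiV TTGCTCCT/7: at [28] ⇒ [35]
  UxaVI TTTTC/3: at [62] ⇒ [65]
  QalIV TGACC/2: at [18, 68] ⇒ [0, 20]
  MvoIV GTTTGT/2: at [5, 12, 41, 54] ⇒ [7, 14, 43, 56]

All cut coordinates (distinct, sorted): [0, 7, 14, 20, 35, 43, 56, 65]

Fragment lengths:
  0→7: 7 bp
  7→14: 7 bp
  14→20: 6 bp
  20→35: 15 bp
  35→43: 8 bp
  43→56: 13 bp
  56→65: 9 bp
  65→0 (wrap): 70-65+0 = 5 bp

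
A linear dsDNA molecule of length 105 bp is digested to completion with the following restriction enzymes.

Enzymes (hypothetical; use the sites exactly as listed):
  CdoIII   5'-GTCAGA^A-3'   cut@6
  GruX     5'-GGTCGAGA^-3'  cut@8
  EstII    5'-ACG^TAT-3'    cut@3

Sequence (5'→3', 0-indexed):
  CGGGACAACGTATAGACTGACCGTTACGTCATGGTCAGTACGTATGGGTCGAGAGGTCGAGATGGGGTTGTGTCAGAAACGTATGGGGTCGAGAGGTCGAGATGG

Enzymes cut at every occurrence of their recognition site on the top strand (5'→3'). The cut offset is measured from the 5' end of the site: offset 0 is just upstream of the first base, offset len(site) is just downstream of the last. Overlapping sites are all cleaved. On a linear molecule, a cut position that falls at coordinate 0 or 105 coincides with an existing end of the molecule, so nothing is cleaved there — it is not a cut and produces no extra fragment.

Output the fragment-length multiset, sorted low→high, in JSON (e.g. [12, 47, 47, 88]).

Site scan:
  CdoIII GTCAGAA/6: at [71] ⇒ [77]
  GruX GGTCGAGA/8: at [46, 54, 86, 94] ⇒ [54, 62, 94, 102]
  EstII ACGTAT/3: at [7, 39, 78] ⇒ [10, 42, 81]

Pooled cuts: [10, 42, 54, 62, 77, 81, 94, 102]

Fragment lengths:
  [0,10): 10 bp
  [10,42): 32 bp
  [42,54): 12 bp
  [54,62): 8 bp
  [62,77): 15 bp
  [77,81): 4 bp
  [81,94): 13 bp
  [94,102): 8 bp
  [102,105): 3 bp

[3,4,8,8,10,12,13,15,32]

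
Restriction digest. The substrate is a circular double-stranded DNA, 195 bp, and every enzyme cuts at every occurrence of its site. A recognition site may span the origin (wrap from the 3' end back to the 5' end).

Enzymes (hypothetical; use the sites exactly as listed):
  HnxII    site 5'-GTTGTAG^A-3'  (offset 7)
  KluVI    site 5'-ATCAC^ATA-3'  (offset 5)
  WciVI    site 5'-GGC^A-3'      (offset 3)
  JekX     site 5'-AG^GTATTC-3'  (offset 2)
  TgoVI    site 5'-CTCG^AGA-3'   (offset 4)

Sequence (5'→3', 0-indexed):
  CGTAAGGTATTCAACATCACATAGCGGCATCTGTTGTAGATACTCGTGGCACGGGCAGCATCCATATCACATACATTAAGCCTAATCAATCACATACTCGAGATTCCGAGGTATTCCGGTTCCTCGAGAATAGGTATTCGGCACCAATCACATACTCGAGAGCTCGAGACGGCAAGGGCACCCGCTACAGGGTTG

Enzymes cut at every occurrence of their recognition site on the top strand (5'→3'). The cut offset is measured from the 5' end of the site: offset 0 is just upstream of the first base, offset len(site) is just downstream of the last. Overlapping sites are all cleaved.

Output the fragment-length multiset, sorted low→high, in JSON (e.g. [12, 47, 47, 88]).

Site scan:
  HnxII (GTTGTAGA, off=7): starts [32] → cuts [39]
  KluVI (ATCACATA, off=5): starts [15, 65, 88, 146] → cuts [20, 70, 93, 151]
  WciVI (GGCA, off=3): starts [25, 47, 53, 139, 170, 176] → cuts [28, 50, 56, 142, 173, 179]
  JekX (AGGTATTC, off=2): starts [4, 108, 131] → cuts [6, 110, 133]
  TgoVI (CTCGAGA, off=4): starts [96, 122, 154, 162] → cuts [100, 126, 158, 166]

Pooled cuts: [6, 20, 28, 39, 50, 56, 70, 93, 100, 110, 126, 133, 142, 151, 158, 166, 173, 179]

Fragments:
  6→20: 14 bp
  20→28: 8 bp
  28→39: 11 bp
  39→50: 11 bp
  50→56: 6 bp
  56→70: 14 bp
  70→93: 23 bp
  93→100: 7 bp
  100→110: 10 bp
  110→126: 16 bp
  126→133: 7 bp
  133→142: 9 bp
  142→151: 9 bp
  151→158: 7 bp
  158→166: 8 bp
  166→173: 7 bp
  173→179: 6 bp
  179→6 (wrap): 195-179+6 = 22 bp

[6,6,7,7,7,7,8,8,9,9,10,11,11,14,14,16,22,23]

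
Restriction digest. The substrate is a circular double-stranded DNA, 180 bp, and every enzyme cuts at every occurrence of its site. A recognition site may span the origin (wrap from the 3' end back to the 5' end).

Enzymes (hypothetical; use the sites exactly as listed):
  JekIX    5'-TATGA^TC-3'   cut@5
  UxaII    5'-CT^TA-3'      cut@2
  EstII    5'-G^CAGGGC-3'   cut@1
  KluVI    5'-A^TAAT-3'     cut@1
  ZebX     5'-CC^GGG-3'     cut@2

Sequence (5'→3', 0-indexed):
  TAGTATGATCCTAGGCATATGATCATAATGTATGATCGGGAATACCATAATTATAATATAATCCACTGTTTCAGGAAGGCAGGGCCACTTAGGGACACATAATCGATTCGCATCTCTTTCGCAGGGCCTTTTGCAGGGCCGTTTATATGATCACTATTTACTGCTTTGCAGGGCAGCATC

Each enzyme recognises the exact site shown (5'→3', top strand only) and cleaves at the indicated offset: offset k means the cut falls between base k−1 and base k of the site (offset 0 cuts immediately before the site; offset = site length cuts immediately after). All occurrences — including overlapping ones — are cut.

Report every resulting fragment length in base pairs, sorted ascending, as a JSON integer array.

Per-enzyme occurrences:
  JekIX (TATGATC, off=5): starts [3, 17, 30, 145] → cuts [8, 22, 35, 150]
  UxaII (CTTA, off=2): starts [87] → cuts [89]
  EstII (GCAGGGC, off=1): starts [78, 120, 132, 167] → cuts [79, 121, 133, 168]
  KluVI (ATAAT, off=1): starts [24, 46, 52, 57, 98] → cuts [25, 47, 53, 58, 99]
  ZebX (CCGGG, off=2): no sites

Pooled cuts: [8, 22, 25, 35, 47, 53, 58, 79, 89, 99, 121, 133, 150, 168]

Fragment lengths:
  8→22: 14 bp
  22→25: 3 bp
  25→35: 10 bp
  35→47: 12 bp
  47→53: 6 bp
  53→58: 5 bp
  58→79: 21 bp
  79→89: 10 bp
  89→99: 10 bp
  99→121: 22 bp
  121→133: 12 bp
  133→150: 17 bp
  150→168: 18 bp
  168→8 (wrap): 180-168+8 = 20 bp

[3,5,6,10,10,10,12,12,14,17,18,20,21,22]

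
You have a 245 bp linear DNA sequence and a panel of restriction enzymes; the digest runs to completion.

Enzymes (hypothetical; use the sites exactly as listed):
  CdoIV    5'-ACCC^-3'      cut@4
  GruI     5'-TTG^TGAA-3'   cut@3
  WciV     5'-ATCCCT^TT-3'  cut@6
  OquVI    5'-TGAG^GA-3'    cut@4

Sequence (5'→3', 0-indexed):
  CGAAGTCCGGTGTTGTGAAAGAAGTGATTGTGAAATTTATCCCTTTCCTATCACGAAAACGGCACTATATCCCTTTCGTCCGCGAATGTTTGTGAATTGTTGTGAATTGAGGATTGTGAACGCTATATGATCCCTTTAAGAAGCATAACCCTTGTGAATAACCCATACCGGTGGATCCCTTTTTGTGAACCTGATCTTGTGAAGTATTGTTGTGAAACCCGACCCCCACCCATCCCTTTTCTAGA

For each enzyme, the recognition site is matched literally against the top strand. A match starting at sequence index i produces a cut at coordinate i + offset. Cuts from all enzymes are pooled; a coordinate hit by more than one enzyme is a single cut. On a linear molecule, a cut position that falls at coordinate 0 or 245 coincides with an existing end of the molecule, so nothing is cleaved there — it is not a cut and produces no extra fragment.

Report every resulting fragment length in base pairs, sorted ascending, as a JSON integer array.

[3,5,5,5,6,6,8,8,9,10,10,13,14,14,15,15,16,16,18,19,30]

Per-enzyme occurrences:
  CdoIV (ACCC, off=4): starts [147, 160, 216, 221, 227] → cuts [151, 164, 220, 225, 231]
  GruI (TTGTGAA, off=3): starts [12, 27, 89, 99, 113, 151, 182, 196, 209] → cuts [15, 30, 92, 102, 116, 154, 185, 199, 212]
  WciV (ATCCCTTT, off=6): starts [38, 68, 129, 174, 231] → cuts [44, 74, 135, 180, 237]
  OquVI (TGAGGA, off=4): starts [107] → cuts [111]

All cut coordinates (distinct, sorted): [15, 30, 44, 74, 92, 102, 111, 116, 135, 151, 154, 164, 180, 185, 199, 212, 220, 225, 231, 237]

Fragments:
  [0,15): 15 bp
  [15,30): 15 bp
  [30,44): 14 bp
  [44,74): 30 bp
  [74,92): 18 bp
  [92,102): 10 bp
  [102,111): 9 bp
  [111,116): 5 bp
  [116,135): 19 bp
  [135,151): 16 bp
  [151,154): 3 bp
  [154,164): 10 bp
  [164,180): 16 bp
  [180,185): 5 bp
  [185,199): 14 bp
  [199,212): 13 bp
  [212,220): 8 bp
  [220,225): 5 bp
  [225,231): 6 bp
  [231,237): 6 bp
  [237,245): 8 bp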